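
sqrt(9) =3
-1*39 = -39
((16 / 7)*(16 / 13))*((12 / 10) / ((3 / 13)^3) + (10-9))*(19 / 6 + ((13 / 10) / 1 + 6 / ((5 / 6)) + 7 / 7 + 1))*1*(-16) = -745467904 / 12285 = -60681.15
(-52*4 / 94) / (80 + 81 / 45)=-520 / 19223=-0.03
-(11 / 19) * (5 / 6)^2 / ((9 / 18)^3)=-550 / 171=-3.22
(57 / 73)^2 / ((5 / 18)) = 58482 / 26645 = 2.19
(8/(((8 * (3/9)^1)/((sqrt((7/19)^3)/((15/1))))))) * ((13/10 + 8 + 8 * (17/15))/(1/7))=1421 * sqrt(133)/2850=5.75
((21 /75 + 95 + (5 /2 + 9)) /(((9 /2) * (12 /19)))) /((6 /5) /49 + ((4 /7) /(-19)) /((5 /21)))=-94441571 /255960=-368.97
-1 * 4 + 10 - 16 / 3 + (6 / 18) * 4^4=86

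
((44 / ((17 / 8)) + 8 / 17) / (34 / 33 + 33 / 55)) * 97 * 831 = 4788055800 / 4573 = 1047027.29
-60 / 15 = -4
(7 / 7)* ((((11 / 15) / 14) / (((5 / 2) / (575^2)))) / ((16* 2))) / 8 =145475 / 5376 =27.06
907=907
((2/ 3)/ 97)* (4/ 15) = 8/ 4365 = 0.00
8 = 8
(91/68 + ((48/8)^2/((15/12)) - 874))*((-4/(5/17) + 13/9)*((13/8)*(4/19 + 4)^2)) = 16321906744/55233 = 295510.05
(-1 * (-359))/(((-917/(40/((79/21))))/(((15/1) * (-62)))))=40064400/10349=3871.33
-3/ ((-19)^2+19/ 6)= -18/ 2185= -0.01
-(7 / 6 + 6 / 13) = -1.63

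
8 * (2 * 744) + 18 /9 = 11906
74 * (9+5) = 1036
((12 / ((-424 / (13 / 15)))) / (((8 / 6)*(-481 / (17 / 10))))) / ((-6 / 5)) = -17 / 313760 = -0.00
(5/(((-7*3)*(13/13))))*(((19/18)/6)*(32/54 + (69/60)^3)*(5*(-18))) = 8673671/1088640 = 7.97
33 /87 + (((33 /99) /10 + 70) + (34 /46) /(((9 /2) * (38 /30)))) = 26819483 /380190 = 70.54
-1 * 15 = -15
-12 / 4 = -3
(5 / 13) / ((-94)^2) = 5 / 114868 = 0.00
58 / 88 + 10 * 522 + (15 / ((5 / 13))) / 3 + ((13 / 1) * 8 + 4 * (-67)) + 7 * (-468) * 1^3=78921 / 44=1793.66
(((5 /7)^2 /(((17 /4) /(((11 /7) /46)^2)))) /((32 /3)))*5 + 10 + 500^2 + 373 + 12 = 173010469364895 /690950176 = 250395.00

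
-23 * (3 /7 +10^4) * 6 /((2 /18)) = -86943726 /7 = -12420532.29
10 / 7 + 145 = 1025 / 7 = 146.43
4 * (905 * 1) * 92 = 333040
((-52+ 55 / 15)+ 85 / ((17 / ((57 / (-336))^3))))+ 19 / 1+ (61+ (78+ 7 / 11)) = 5112806185 / 46362624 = 110.28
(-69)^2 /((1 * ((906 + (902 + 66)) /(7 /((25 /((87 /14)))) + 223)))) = 53499357 /93700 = 570.96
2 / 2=1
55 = 55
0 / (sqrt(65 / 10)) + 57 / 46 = 57 / 46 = 1.24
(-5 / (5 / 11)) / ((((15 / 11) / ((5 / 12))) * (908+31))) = -121 / 33804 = -0.00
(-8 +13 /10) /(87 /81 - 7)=1809 /1600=1.13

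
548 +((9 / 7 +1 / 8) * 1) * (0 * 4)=548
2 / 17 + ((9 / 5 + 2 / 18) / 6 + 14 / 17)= 2891 / 2295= 1.26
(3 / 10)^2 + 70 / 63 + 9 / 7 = 2.49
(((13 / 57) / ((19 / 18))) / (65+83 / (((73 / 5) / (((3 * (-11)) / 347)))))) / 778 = 987909 / 229295279780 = 0.00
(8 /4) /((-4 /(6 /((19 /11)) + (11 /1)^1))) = -275 /38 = -7.24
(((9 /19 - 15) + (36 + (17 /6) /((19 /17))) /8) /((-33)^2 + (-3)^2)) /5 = -1771 /1001376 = -0.00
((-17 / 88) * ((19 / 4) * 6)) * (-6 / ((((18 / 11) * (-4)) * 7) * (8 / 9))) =-2907 / 3584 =-0.81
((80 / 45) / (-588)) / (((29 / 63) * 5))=-4 / 3045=-0.00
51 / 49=1.04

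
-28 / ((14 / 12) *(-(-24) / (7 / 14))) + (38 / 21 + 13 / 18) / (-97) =-3215 / 6111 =-0.53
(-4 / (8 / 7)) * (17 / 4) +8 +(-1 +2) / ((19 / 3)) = -1021 / 152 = -6.72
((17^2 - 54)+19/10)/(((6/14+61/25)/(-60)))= -1243725/251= -4955.08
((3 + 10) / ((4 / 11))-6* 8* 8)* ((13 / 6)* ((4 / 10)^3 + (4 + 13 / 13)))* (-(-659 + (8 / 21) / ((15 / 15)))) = -7549748167 / 3000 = -2516582.72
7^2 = 49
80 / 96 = 5 / 6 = 0.83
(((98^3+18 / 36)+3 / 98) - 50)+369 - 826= 46093591 / 49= 940685.53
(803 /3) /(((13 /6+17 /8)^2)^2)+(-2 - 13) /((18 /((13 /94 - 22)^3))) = 1628067776653799793 /186965921889008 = 8707.83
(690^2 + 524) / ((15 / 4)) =1906496 / 15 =127099.73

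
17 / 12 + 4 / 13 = 269 / 156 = 1.72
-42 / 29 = -1.45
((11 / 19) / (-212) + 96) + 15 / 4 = 200891 / 2014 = 99.75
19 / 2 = 9.50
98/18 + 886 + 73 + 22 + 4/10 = 986.84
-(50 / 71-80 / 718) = -15110 / 25489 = -0.59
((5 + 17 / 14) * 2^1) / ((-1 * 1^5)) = -87 / 7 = -12.43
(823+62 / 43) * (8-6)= 70902 / 43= 1648.88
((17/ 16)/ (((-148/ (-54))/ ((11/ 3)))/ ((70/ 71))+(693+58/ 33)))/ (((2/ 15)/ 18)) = 7952175/ 38559392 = 0.21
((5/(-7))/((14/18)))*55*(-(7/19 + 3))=158400/931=170.14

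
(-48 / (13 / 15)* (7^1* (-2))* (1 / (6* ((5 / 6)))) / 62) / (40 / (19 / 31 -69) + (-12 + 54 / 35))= -1869840 / 8254649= -0.23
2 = 2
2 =2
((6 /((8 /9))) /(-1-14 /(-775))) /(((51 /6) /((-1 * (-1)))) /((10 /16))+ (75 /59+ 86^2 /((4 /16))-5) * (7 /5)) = -6172875 /37199701216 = -0.00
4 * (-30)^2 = 3600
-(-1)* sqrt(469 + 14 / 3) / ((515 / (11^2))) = 847* sqrt(87) / 1545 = 5.11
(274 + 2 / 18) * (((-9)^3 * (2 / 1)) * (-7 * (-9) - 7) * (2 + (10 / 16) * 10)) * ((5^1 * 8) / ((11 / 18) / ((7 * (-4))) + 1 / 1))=-3722345383680 / 493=-7550396315.78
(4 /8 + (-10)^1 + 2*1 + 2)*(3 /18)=-11 /12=-0.92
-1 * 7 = -7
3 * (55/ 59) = 165/ 59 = 2.80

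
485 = 485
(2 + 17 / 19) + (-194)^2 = 715139 / 19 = 37638.89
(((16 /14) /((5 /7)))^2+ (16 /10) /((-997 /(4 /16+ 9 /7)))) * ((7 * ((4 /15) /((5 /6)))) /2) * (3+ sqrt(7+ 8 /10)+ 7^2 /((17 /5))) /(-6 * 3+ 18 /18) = -528331584 /180083125 - 1784904 * sqrt(195) /52965625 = -3.40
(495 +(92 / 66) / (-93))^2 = 245010.16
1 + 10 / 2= 6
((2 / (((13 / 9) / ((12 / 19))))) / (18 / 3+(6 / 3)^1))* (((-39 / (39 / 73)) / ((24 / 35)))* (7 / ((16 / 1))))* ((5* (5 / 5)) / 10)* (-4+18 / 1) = -1126755 / 31616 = -35.64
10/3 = 3.33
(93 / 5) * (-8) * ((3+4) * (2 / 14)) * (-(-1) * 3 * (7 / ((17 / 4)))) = -62496 / 85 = -735.25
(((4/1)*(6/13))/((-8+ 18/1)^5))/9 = 1/487500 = 0.00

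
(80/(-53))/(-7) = 80/371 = 0.22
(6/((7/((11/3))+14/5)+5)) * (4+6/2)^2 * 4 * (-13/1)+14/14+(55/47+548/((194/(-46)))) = -690740226/405751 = -1702.37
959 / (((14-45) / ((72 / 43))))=-69048 / 1333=-51.80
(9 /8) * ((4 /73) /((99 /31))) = 31 /1606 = 0.02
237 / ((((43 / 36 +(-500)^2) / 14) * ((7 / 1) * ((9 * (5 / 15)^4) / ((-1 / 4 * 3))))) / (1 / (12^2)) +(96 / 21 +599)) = -0.00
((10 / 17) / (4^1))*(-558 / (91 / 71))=-99045 / 1547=-64.02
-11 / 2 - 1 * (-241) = 471 / 2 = 235.50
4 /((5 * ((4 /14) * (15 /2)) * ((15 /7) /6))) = 392 /375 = 1.05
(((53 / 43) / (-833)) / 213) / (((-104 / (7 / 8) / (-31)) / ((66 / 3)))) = -18073 / 453407136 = -0.00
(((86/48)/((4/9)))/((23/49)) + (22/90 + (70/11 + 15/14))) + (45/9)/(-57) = 783999883/48454560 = 16.18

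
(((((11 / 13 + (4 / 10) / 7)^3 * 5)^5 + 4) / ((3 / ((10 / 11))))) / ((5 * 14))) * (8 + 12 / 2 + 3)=27581928167779223704822498302585521435567 / 548192270961425767535692736060361328125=50.31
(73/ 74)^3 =389017/ 405224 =0.96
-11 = -11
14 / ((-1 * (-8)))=7 / 4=1.75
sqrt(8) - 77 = -77+ 2* sqrt(2) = -74.17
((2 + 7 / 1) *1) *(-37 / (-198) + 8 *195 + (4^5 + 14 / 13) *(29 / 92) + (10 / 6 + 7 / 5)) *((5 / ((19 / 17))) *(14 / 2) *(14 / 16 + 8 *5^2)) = 26695459588063 / 249964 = 106797217.15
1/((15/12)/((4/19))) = 16/95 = 0.17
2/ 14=1/ 7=0.14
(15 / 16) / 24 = 5 / 128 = 0.04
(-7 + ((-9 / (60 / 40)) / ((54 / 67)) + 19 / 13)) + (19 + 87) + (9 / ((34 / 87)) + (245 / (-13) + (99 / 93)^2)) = 375915185 / 3822858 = 98.33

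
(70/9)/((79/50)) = 3500/711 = 4.92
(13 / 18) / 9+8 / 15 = 497 / 810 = 0.61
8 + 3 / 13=107 / 13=8.23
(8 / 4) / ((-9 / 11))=-22 / 9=-2.44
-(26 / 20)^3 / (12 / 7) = -15379 / 12000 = -1.28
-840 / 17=-49.41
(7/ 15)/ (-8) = -7/ 120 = -0.06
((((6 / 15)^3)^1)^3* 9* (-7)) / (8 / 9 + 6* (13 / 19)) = -393984 / 119140625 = -0.00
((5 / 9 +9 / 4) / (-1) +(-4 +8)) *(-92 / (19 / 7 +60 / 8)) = -13846 / 1287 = -10.76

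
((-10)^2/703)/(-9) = -100/6327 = -0.02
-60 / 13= -4.62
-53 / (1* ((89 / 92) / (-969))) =4724844 / 89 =53088.13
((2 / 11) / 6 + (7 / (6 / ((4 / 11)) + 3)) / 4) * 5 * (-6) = -3.60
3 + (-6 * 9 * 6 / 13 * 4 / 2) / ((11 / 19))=-11883 / 143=-83.10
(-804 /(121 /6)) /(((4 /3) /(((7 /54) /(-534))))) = 469 /64614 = 0.01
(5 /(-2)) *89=-445 /2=-222.50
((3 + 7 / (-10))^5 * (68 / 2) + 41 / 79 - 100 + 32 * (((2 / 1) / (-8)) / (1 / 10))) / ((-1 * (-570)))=7935058649 / 2251500000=3.52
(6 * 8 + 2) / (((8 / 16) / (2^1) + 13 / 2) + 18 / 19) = 760 / 117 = 6.50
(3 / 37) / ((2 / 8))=12 / 37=0.32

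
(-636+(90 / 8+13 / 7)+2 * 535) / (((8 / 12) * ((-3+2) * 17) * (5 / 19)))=-713583 / 4760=-149.91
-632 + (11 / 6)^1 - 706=-8017 / 6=-1336.17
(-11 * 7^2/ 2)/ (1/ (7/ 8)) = -3773/ 16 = -235.81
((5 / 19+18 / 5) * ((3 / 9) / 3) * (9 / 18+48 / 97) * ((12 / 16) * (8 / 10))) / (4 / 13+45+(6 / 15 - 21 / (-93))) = 28544893 / 5117421240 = 0.01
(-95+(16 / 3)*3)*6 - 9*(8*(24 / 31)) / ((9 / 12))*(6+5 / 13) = -948.52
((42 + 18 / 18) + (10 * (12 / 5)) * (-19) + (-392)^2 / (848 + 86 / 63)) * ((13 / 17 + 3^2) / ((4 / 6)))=-1546140351 / 454835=-3399.34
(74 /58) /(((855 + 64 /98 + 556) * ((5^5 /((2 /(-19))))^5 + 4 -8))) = -58016 /1480267367941439151764172778377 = -0.00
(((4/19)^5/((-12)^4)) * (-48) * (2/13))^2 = 16384/755353494027341001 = 0.00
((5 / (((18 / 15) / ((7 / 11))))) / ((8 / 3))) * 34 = 2975 / 88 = 33.81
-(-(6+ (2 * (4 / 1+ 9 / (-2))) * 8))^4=-16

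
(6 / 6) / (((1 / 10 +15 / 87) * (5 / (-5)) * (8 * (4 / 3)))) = -435 / 1264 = -0.34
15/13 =1.15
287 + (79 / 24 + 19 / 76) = 6973 / 24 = 290.54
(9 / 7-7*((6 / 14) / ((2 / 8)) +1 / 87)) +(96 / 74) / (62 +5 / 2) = -10439746 / 968919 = -10.77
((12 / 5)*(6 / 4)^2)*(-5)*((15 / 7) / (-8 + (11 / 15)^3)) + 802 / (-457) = 480556109 / 82115131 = 5.85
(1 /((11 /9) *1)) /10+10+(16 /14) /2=8203 /770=10.65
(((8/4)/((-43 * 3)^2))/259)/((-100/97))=-97/215500950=-0.00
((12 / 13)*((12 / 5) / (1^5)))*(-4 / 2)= -288 / 65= -4.43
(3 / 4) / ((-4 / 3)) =-9 / 16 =-0.56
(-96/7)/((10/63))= -86.40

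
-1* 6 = -6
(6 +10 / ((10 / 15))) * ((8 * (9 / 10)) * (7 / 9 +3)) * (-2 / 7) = -816 / 5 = -163.20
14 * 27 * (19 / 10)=3591 / 5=718.20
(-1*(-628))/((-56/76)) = -852.29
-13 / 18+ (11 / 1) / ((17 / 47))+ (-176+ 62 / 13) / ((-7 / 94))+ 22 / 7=64942915 / 27846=2332.22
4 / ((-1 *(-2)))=2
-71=-71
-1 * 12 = -12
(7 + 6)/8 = 13/8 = 1.62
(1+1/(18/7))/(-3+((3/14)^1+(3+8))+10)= 35/459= 0.08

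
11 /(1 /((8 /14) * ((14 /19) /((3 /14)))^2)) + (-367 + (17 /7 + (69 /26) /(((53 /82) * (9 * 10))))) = -45474733277 /156699270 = -290.20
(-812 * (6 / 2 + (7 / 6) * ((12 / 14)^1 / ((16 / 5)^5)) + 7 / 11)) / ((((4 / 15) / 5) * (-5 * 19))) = 127821228675 / 219152384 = 583.25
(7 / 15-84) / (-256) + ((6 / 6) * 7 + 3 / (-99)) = 308183 / 42240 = 7.30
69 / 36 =23 / 12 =1.92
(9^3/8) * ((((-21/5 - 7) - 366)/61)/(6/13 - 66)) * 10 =2978937/34648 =85.98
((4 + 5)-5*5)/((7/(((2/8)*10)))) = -40/7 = -5.71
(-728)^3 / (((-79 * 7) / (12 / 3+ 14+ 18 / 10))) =5456715264 / 395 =13814469.02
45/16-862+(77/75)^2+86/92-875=-3585651253/2070000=-1732.20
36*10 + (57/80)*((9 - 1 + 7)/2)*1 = 11691/32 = 365.34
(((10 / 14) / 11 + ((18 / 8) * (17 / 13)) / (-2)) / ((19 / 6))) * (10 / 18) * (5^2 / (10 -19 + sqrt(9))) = 1407625 / 1369368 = 1.03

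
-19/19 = -1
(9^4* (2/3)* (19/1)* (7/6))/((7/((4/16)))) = 13851/4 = 3462.75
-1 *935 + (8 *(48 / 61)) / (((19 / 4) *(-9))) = -3251507 / 3477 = -935.15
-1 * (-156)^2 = -24336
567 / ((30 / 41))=7749 / 10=774.90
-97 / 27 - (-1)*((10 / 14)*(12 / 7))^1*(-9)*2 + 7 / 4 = -126391 / 5292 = -23.88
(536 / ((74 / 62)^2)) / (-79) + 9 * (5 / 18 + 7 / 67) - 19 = -294517699 / 14492234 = -20.32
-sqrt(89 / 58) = -sqrt(5162) / 58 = -1.24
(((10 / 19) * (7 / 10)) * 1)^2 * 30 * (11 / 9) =5390 / 1083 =4.98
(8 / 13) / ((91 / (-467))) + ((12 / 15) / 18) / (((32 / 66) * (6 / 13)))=-2520751 / 851760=-2.96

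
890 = 890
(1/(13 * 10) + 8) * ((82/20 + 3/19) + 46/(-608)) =509049/15200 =33.49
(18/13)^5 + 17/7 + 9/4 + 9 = 195113123/10396204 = 18.77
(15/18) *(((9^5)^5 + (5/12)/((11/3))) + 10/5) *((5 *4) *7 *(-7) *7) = -90287636918711993914338581725/22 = -4103983496305090632469936000.00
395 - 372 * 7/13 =2531/13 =194.69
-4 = -4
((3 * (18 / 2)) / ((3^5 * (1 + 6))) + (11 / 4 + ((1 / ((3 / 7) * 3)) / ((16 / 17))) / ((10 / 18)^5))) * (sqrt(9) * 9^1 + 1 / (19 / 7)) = 752704121 / 1496250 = 503.06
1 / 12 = 0.08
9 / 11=0.82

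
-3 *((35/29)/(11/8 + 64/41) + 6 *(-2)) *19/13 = 6149236/121017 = 50.81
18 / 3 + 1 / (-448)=2687 / 448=6.00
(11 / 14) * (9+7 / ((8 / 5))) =1177 / 112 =10.51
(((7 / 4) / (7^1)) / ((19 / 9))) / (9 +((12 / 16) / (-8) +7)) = 0.01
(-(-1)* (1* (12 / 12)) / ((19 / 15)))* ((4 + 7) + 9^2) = 1380 / 19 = 72.63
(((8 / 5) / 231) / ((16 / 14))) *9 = 3 / 55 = 0.05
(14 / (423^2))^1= 14 / 178929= 0.00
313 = 313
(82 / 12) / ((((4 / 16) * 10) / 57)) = 779 / 5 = 155.80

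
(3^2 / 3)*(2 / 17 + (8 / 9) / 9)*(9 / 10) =149 / 255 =0.58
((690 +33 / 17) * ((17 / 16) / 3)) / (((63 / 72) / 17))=66657 / 14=4761.21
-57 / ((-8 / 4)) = 57 / 2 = 28.50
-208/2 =-104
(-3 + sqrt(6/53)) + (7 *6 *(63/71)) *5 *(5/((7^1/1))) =sqrt(318)/53 + 9237/71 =130.44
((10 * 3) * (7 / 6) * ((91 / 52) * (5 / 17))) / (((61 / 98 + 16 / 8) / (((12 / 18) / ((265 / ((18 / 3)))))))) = 24010 / 231557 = 0.10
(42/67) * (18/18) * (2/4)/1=21/67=0.31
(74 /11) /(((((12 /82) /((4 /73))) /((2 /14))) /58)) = 351944 /16863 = 20.87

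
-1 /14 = -0.07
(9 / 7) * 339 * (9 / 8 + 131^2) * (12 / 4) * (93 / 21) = 38957062671 / 392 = 99380261.92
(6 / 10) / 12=1 / 20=0.05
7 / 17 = 0.41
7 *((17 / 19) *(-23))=-2737 / 19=-144.05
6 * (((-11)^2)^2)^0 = 6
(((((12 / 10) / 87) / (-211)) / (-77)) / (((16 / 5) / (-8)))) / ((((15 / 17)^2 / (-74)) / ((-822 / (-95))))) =5859764 / 3357036375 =0.00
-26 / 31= -0.84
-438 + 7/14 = -437.50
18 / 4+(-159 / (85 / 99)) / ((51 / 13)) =-123417 / 2890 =-42.70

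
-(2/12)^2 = -1/36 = -0.03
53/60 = 0.88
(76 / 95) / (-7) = -0.11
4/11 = 0.36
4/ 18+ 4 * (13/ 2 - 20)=-484/ 9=-53.78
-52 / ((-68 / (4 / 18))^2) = -13 / 23409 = -0.00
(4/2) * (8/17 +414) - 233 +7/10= 101429/170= 596.64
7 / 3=2.33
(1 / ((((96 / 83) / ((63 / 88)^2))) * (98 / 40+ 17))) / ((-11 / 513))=-281660085 / 265092608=-1.06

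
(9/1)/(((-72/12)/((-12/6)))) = 3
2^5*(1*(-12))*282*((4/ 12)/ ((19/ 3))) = -108288/ 19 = -5699.37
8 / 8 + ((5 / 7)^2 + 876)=42998 / 49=877.51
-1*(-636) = 636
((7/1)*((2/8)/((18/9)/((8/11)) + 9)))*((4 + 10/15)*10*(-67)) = -465.67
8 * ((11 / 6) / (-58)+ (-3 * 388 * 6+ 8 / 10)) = -55865.85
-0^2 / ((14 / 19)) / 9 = 0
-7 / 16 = -0.44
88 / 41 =2.15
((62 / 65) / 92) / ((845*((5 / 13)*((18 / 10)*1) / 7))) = 217 / 1749150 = 0.00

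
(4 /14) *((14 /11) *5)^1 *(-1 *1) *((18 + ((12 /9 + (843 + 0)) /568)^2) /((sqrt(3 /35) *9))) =-293405885 *sqrt(105) /215593488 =-13.95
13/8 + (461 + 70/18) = 33589/72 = 466.51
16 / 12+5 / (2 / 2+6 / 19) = 77 / 15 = 5.13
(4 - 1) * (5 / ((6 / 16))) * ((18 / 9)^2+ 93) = 3880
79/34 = 2.32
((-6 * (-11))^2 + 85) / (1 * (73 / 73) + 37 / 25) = 111025 / 62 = 1790.73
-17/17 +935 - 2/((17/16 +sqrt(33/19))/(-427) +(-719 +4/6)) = 3846759587788680706/4118574005140267 - 1967616 * sqrt(627)/4118574005140267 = 934.00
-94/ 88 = -47/ 44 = -1.07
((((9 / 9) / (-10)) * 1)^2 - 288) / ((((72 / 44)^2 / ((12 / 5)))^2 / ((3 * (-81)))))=421646159 / 7500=56219.49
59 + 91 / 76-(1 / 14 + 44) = 8579 / 532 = 16.13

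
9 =9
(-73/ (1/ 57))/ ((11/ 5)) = -20805/ 11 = -1891.36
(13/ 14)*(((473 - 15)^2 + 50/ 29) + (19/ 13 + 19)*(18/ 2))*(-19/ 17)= -751935488/ 3451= -217889.16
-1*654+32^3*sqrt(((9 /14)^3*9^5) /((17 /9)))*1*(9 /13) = -654+1451188224*sqrt(238) /10829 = 2066742.95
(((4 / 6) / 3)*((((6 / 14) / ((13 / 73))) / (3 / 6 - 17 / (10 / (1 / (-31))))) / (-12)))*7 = -11315 / 20124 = -0.56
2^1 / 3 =2 / 3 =0.67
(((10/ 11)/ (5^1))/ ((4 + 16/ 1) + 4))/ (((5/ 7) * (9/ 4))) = 7/ 1485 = 0.00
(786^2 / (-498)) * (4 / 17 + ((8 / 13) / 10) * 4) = -54777912 / 91715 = -597.26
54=54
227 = 227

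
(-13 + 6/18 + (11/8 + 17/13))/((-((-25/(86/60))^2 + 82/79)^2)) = 9494847983245/88616443790513184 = 0.00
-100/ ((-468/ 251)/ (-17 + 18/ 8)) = -370225/ 468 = -791.08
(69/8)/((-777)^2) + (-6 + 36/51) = -144894569/27369048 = -5.29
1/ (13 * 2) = 0.04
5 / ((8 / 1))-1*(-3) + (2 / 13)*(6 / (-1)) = 281 / 104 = 2.70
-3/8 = -0.38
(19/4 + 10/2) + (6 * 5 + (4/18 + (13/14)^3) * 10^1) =308569/6174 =49.98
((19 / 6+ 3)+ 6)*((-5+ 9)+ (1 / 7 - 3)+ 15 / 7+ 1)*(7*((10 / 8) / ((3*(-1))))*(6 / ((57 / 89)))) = -162425 / 114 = -1424.78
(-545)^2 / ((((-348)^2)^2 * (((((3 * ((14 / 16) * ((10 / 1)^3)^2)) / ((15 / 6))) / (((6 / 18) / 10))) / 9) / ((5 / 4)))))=11881 / 1642612027392000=0.00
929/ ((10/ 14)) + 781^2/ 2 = 3062811/ 10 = 306281.10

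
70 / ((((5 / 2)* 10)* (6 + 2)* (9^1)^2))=7 / 1620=0.00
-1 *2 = -2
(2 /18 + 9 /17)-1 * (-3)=557 /153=3.64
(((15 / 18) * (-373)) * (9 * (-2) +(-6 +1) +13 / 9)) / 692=180905 / 18684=9.68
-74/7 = -10.57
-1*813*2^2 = -3252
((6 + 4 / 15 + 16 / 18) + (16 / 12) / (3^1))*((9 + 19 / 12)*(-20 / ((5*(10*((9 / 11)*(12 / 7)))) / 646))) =-60013723 / 4050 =-14818.20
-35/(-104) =35/104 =0.34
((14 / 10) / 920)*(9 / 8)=63 / 36800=0.00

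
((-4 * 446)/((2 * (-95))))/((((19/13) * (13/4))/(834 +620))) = 5187872/1805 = 2874.17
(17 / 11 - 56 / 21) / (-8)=37 / 264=0.14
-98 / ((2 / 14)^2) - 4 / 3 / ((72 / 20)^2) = -1166911 / 243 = -4802.10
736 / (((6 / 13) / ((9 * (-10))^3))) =-1162512000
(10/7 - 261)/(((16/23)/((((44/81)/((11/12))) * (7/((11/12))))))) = -167164/99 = -1688.53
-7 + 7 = 0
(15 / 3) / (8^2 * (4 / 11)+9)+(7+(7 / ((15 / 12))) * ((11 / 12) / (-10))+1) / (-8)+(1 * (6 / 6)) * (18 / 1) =17.22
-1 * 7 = -7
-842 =-842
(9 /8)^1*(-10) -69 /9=-227 /12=-18.92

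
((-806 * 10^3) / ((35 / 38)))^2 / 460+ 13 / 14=3752297538093 / 2254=1664728277.77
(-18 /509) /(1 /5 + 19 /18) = -1620 /57517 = -0.03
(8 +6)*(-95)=-1330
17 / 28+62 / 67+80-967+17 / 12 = -2487719 / 2814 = -884.05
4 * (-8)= -32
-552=-552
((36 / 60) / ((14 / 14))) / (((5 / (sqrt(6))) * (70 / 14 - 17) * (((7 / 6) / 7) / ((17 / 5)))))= -51 * sqrt(6) / 250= -0.50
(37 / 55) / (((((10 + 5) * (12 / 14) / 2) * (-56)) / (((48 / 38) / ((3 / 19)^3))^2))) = -38575016 / 200475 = -192.42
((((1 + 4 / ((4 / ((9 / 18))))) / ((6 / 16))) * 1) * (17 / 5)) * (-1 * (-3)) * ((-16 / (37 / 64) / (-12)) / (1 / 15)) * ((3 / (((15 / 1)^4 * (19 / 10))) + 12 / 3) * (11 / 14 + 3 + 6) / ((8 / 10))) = 76466324224 / 1107225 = 69061.23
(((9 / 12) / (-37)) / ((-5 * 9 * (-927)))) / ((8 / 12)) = -1 / 1371960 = -0.00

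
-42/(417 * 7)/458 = -1/31831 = -0.00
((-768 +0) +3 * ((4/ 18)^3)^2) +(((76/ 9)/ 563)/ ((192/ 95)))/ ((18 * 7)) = -17157388985339/ 22340362464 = -768.00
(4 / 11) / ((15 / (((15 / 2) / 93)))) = 2 / 1023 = 0.00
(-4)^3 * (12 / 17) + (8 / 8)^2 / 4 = -3055 / 68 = -44.93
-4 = -4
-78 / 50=-39 / 25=-1.56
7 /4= 1.75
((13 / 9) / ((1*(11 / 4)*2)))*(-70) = -1820 / 99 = -18.38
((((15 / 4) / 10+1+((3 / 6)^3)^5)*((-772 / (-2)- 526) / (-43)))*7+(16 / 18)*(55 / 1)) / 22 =254343325 / 69746688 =3.65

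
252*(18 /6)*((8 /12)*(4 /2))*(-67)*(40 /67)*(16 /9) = -71680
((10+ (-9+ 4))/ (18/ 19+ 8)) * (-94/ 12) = -893/ 204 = -4.38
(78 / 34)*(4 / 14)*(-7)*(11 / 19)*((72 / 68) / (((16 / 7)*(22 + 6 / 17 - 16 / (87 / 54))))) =-783783 / 7912208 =-0.10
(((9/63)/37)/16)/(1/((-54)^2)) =729/1036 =0.70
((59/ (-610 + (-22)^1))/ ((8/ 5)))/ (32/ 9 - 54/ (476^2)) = -0.02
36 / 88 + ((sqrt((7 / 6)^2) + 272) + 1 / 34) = 306985 / 1122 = 273.61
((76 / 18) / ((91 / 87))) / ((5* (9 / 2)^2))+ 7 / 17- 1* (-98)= 185050181 / 1879605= 98.45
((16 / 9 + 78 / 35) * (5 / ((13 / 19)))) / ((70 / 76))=911164 / 28665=31.79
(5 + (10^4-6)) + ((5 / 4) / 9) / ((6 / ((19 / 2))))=4319663 / 432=9999.22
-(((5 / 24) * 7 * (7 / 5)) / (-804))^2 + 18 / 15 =2234001691 / 1861678080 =1.20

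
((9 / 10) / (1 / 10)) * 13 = 117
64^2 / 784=256 / 49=5.22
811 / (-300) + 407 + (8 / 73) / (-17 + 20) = 8854897 / 21900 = 404.33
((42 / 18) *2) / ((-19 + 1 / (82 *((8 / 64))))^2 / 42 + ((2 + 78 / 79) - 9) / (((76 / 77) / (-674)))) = 6507151 / 5737022650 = 0.00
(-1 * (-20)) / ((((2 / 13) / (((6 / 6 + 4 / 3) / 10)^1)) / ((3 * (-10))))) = -910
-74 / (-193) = 74 / 193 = 0.38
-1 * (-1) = 1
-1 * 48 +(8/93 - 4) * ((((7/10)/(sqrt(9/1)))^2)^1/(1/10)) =-209798/4185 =-50.13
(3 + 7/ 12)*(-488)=-1748.67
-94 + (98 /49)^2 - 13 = -103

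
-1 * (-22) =22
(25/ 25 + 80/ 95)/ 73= 35/ 1387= 0.03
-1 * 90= -90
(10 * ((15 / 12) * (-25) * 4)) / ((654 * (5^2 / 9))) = -75 / 109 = -0.69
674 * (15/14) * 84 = 60660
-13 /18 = -0.72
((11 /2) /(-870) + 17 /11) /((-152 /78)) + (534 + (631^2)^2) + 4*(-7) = 76869084614820793 /484880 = 158532182426.21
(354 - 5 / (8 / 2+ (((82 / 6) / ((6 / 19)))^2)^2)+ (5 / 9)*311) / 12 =349180735726433 / 7954338654396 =43.90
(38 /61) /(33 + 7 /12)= 456 /24583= 0.02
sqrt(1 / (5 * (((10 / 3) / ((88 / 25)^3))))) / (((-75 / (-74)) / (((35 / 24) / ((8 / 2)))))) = 2849 * sqrt(33) / 28125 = 0.58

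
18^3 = 5832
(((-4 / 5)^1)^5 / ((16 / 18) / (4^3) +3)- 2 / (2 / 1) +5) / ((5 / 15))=11.67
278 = 278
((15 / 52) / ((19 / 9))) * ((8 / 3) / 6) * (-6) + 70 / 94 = 4415 / 11609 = 0.38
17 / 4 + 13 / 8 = 47 / 8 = 5.88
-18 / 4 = -9 / 2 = -4.50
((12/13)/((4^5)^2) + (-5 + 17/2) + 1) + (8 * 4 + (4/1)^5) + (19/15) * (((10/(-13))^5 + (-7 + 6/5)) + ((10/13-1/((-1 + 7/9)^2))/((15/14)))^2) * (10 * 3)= 293285228460780371/21899752243200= 13392.17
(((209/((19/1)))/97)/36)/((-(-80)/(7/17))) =77/4749120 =0.00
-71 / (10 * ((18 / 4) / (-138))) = 3266 / 15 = 217.73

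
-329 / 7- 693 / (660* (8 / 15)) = -1567 / 32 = -48.97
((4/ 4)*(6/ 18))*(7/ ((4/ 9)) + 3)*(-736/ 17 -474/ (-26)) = -138475/ 884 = -156.65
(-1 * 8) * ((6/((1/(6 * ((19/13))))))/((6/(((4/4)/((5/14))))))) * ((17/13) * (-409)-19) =18385920/169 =108792.43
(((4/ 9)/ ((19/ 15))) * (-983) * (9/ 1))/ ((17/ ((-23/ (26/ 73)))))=49513710/ 4199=11791.79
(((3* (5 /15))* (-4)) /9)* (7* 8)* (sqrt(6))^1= -224* sqrt(6) /9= -60.97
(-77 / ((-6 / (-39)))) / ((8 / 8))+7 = -987 / 2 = -493.50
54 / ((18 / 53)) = 159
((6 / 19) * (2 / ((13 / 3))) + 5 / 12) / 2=1667 / 5928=0.28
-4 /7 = -0.57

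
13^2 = 169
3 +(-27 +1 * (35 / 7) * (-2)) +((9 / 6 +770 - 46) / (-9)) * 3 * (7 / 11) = -12401 / 66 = -187.89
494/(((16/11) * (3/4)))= 2717/6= 452.83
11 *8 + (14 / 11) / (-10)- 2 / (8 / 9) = 18837 / 220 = 85.62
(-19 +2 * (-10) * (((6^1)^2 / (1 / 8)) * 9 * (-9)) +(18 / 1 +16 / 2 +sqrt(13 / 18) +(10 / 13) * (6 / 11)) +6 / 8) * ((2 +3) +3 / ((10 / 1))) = 53 * sqrt(26) / 60 +14144480629 / 5720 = 2472815.80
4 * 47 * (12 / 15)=752 / 5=150.40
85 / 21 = 4.05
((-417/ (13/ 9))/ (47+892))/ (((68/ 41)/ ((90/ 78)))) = -769365/ 3596996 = -0.21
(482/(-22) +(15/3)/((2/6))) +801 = 8735/11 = 794.09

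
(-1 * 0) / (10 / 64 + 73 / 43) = 0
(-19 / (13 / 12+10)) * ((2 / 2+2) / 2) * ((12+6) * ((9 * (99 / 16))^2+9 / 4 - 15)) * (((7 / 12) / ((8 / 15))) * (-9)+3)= 14024754963 / 14336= 978289.27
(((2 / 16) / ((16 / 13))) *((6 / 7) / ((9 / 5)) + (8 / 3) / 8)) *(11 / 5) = 2431 / 13440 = 0.18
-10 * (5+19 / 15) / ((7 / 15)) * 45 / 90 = -470 / 7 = -67.14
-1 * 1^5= -1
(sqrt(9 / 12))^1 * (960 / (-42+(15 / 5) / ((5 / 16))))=-400 * sqrt(3) / 27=-25.66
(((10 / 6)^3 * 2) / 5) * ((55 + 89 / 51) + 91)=376750 / 1377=273.60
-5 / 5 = -1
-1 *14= -14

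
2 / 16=1 / 8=0.12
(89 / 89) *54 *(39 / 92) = 1053 / 46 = 22.89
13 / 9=1.44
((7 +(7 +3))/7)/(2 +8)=17/70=0.24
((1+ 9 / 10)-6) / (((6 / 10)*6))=-41 / 36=-1.14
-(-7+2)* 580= 2900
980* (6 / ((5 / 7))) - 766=7466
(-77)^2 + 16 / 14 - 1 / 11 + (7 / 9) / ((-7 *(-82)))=336981209 / 56826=5930.05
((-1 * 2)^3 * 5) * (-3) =120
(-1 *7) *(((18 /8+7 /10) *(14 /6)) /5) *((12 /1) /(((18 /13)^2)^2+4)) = -82569851 /5480500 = -15.07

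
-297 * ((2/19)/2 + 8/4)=-11583/19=-609.63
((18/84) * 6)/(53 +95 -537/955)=8595/985621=0.01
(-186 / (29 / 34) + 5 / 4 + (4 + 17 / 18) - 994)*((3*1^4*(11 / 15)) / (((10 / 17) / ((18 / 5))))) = -235420471 / 14500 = -16235.89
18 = 18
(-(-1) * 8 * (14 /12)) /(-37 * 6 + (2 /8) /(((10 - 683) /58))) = -37688 /896523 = -0.04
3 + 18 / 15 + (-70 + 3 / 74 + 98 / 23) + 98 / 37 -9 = -577403 / 8510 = -67.85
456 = 456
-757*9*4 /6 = -4542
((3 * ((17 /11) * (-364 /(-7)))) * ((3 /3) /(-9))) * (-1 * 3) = 884 /11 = 80.36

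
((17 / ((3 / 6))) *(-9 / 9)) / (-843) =34 / 843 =0.04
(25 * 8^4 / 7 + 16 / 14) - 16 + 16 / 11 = 1125368 / 77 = 14615.17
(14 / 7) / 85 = 2 / 85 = 0.02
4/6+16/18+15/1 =149/9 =16.56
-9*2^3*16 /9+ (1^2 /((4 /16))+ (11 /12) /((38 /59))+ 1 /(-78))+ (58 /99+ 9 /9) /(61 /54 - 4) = -414875477 /3369080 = -123.14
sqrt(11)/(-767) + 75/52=75/52-sqrt(11)/767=1.44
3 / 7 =0.43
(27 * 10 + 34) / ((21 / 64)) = 19456 / 21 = 926.48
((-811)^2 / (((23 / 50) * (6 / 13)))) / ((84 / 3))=213759325 / 1932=110641.47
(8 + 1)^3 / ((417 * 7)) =243 / 973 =0.25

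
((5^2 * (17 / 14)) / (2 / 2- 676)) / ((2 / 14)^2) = -119 / 54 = -2.20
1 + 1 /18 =19 /18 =1.06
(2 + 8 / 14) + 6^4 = 9090 / 7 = 1298.57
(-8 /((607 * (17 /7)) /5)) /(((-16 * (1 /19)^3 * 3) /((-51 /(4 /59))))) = -2916.77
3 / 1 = 3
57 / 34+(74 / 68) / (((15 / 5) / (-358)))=-13075 / 102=-128.19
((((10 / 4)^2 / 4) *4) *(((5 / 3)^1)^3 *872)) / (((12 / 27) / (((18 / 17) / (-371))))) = -1021875 / 6307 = -162.02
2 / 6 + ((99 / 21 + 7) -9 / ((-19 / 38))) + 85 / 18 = 34.77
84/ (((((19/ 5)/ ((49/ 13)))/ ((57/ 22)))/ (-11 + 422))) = 12687570/ 143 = 88724.27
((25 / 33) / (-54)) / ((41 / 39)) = -325 / 24354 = -0.01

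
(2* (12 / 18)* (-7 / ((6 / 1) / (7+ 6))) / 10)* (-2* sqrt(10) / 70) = 13* sqrt(10) / 225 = 0.18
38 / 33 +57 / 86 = 5149 / 2838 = 1.81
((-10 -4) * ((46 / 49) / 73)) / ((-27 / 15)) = 460 / 4599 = 0.10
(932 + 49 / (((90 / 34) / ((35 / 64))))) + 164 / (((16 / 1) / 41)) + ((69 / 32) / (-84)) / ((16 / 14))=12555425 / 9216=1362.35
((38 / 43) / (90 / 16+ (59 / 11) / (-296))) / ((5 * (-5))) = -7733 / 1226575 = -0.01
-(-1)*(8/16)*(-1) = -1/2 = -0.50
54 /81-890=-2668 /3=-889.33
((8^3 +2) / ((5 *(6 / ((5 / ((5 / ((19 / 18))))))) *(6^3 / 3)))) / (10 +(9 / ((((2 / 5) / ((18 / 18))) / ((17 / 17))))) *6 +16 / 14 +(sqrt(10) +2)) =35445697 / 20895647760 - 239267 *sqrt(10) / 20895647760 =0.00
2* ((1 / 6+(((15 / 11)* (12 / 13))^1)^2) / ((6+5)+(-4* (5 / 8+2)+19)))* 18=859396 / 265837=3.23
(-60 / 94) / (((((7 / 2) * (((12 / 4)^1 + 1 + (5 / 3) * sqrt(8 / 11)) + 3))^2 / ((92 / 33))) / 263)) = -43997038560 / 49818037703 + 522633600 * sqrt(22) / 7116862529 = -0.54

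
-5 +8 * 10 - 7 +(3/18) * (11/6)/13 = 68.02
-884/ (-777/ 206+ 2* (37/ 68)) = 1547884/ 4699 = 329.41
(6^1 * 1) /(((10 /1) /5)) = 3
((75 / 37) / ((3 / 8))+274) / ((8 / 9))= 314.33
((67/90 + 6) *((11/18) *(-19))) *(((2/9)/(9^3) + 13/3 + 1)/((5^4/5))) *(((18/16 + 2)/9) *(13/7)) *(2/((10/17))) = -490558542331/66961566000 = -7.33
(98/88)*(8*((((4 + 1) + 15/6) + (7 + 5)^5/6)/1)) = 4064991/11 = 369544.64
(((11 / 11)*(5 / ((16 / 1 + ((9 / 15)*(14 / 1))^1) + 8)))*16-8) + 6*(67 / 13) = 26738 / 1053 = 25.39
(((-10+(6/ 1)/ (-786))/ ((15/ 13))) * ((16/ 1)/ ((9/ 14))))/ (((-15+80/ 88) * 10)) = 6998992/ 4568625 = 1.53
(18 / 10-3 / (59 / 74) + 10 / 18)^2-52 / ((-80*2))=129989033 / 56392200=2.31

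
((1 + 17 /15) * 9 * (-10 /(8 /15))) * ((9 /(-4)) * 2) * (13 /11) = 21060 /11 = 1914.55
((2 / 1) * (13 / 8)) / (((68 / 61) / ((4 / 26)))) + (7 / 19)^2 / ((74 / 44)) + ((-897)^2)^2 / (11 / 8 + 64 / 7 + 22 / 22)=21952519864386335599 / 390558680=56207993801.05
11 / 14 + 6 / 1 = 95 / 14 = 6.79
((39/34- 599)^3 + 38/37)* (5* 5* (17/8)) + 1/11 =-11352252737.55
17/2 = 8.50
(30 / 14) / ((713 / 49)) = 105 / 713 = 0.15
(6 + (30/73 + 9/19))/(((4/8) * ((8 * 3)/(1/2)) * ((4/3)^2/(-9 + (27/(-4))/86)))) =-1.46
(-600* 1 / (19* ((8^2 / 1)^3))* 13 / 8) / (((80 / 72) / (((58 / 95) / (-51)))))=3393 / 1608777728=0.00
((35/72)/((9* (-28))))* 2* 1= -0.00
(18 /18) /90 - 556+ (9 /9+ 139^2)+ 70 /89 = 150322049 /8010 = 18766.80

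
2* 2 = 4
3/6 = 1/2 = 0.50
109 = 109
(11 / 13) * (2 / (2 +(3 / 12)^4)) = 5632 / 6669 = 0.84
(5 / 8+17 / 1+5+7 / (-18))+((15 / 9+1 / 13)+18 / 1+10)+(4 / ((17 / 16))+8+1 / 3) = 1019605 / 15912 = 64.08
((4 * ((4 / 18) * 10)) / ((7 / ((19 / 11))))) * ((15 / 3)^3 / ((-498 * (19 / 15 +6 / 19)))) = -9025000 / 25941069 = -0.35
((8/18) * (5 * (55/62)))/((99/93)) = 1.85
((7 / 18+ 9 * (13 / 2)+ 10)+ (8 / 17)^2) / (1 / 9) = 179756 / 289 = 621.99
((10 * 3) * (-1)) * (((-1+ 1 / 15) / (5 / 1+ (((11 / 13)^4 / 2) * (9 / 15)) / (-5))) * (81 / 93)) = 154229400 / 31426591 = 4.91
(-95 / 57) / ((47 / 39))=-65 / 47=-1.38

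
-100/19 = -5.26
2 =2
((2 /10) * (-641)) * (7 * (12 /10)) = -26922 /25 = -1076.88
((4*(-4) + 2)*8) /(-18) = 56 /9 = 6.22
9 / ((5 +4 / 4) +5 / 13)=117 / 83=1.41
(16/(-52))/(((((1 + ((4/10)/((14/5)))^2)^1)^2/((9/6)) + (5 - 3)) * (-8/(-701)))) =-5049303/504556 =-10.01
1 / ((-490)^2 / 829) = 829 / 240100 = 0.00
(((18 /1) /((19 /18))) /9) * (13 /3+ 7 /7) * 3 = 576 /19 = 30.32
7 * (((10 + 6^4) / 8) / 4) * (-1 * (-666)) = 1522143 / 8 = 190267.88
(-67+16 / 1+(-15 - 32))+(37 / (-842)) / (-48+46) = -164995 / 1684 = -97.98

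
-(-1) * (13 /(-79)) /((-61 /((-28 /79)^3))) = -285376 /2375954941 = -0.00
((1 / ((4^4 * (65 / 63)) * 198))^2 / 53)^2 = 2401 / 50449370356730445168640000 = 0.00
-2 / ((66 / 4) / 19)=-76 / 33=-2.30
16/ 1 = 16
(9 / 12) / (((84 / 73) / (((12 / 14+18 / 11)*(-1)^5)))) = -876 / 539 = -1.63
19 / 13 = 1.46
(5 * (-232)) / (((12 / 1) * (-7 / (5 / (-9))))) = -1450 / 189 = -7.67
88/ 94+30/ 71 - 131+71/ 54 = -23124175/ 180198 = -128.33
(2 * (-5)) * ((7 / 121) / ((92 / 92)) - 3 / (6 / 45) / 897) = -11855 / 36179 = -0.33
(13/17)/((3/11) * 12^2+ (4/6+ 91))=429/73457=0.01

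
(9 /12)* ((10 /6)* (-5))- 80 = -86.25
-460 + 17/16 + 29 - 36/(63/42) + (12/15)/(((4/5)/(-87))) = -8655/16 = -540.94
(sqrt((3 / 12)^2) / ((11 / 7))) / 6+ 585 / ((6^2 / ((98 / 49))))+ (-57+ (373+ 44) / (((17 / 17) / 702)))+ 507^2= 145136251 / 264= 549758.53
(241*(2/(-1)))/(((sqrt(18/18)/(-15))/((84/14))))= 43380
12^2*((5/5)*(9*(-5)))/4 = -1620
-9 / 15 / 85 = -0.01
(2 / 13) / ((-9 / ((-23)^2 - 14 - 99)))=-64 / 9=-7.11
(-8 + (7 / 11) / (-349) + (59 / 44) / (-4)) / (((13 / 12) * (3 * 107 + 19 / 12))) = -4608855 / 193189997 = -0.02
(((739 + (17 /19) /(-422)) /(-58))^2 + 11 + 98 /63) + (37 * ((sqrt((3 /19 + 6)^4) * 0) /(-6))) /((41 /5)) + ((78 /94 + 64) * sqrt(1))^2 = 18822707895466560353 /4299582794009616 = 4377.80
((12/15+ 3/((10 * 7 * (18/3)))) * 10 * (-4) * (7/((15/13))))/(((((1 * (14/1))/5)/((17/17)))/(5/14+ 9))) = -192439/294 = -654.55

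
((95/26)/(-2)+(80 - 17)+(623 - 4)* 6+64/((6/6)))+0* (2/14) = 199637/52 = 3839.17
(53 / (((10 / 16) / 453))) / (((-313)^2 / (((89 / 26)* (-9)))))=-76924836 / 6367985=-12.08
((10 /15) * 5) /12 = 5 /18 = 0.28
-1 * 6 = -6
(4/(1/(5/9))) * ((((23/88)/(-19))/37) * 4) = -230/69597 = -0.00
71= 71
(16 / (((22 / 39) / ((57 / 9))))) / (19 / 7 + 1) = 532 / 11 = 48.36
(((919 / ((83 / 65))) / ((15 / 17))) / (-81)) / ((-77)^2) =-203099 / 119582001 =-0.00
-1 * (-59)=59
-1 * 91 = -91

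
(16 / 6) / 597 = 0.00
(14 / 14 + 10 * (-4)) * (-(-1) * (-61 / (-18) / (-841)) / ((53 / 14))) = 5551 / 133719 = 0.04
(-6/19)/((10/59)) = -177/95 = -1.86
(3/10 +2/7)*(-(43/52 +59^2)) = -212093/104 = -2039.36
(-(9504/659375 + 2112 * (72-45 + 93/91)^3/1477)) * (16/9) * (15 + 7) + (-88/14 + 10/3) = -12840653489263498342/10434603440625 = -1230583.76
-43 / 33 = -1.30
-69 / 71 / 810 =-23 / 19170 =-0.00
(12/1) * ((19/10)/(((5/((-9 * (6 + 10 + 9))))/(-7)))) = 7182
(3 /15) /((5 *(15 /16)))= 16 /375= 0.04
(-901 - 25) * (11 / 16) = -5093 / 8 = -636.62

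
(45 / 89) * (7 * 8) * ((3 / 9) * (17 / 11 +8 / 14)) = 19560 / 979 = 19.98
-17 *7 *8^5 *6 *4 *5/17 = -27525120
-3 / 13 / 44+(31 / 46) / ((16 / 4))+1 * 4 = 4.16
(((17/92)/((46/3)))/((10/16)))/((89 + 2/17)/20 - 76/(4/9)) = -1156/9984875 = -0.00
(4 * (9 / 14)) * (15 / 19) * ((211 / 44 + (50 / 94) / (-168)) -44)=-79.59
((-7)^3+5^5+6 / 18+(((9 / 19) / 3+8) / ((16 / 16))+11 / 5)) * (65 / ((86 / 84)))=144856894 / 817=177303.42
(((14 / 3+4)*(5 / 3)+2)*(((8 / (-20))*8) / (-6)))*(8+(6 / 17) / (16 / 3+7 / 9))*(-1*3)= -8920256 / 42075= -212.01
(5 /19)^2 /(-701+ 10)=-25 /249451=-0.00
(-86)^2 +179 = 7575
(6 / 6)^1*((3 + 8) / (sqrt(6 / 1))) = 11*sqrt(6) / 6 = 4.49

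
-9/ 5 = -1.80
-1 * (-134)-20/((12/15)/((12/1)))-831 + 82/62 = -30866/31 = -995.68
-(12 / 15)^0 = -1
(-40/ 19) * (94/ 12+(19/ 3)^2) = -17260/ 171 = -100.94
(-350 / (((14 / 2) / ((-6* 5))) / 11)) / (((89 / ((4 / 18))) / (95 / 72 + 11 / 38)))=3026375 / 45657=66.29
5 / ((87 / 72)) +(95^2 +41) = 263034 / 29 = 9070.14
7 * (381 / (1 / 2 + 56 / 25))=133350 / 137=973.36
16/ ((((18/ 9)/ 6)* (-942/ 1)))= -8/ 157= -0.05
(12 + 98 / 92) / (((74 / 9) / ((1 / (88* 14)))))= 5409 / 4193728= 0.00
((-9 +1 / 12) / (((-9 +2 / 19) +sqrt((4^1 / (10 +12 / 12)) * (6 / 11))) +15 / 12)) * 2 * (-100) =-28584386600 / 122118771-679835200 * sqrt(6) / 122118771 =-247.71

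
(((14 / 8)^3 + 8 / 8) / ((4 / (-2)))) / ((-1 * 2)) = 407 / 256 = 1.59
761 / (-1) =-761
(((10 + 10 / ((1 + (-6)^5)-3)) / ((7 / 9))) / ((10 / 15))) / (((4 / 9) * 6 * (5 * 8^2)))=89991 / 3982336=0.02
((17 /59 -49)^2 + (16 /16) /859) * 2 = 14190473930 /2990179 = 4745.69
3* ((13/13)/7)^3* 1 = 3/343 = 0.01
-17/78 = -0.22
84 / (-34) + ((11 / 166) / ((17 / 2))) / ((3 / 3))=-3475 / 1411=-2.46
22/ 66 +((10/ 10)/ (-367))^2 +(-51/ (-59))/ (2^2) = 52394729/ 95359812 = 0.55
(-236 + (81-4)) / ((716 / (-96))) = 3816 / 179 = 21.32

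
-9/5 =-1.80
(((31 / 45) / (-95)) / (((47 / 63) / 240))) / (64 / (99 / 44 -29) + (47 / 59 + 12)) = -9393744 / 41895095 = -0.22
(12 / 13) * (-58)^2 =40368 / 13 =3105.23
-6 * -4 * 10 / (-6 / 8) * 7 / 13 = -2240 / 13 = -172.31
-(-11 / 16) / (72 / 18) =11 / 64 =0.17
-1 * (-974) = 974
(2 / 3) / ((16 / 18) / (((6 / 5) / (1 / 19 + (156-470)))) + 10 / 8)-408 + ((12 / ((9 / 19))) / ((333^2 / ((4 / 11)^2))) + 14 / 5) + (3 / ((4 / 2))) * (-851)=-12851804319484969 / 7642137434778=-1681.70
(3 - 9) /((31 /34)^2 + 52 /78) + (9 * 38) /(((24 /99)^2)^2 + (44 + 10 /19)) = 1915520532039 /521249151305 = 3.67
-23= -23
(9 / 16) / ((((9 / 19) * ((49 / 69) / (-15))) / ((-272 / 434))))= 334305 / 21266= 15.72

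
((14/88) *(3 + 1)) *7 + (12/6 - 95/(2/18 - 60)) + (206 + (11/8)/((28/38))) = 169271/784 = 215.91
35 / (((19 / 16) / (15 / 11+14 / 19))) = 245840 / 3971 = 61.91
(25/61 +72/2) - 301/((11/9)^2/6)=-8654705/7381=-1172.57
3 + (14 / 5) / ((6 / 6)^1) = 29 / 5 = 5.80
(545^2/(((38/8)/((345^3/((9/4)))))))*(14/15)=20237857780000/19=1065150409473.68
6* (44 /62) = 132 /31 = 4.26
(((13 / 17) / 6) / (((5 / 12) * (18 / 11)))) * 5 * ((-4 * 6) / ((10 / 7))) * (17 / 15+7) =-488488 / 3825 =-127.71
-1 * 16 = -16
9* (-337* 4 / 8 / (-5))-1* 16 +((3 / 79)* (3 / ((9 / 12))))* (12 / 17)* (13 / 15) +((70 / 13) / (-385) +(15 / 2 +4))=298.88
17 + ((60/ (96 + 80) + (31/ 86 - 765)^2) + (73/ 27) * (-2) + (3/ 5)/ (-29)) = 584685.53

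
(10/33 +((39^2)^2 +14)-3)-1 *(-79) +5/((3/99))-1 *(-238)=76359832/33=2313934.30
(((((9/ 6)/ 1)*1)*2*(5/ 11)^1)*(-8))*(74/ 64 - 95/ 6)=7045/ 44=160.11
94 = 94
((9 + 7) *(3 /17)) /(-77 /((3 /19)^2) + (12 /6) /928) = -200448 /219262583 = -0.00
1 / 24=0.04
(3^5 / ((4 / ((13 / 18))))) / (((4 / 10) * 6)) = 585 / 32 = 18.28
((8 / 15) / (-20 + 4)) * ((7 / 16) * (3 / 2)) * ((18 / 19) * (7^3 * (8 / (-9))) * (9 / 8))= 21609 / 3040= 7.11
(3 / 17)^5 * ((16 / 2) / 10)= 972 / 7099285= 0.00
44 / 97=0.45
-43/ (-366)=43/ 366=0.12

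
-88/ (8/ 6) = -66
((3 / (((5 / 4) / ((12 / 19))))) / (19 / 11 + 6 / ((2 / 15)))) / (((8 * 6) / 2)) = 33 / 24415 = 0.00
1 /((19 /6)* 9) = 2 /57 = 0.04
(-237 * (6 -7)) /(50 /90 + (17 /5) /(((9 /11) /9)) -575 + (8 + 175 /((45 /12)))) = -10665 /21707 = -0.49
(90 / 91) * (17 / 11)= 1530 / 1001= 1.53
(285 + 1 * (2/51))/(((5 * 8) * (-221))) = -14537/450840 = -0.03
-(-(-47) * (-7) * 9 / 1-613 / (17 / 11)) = 57080 / 17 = 3357.65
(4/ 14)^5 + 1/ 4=16935/ 67228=0.25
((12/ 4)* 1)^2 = 9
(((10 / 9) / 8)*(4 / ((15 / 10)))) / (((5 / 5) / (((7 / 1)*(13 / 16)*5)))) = 2275 / 216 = 10.53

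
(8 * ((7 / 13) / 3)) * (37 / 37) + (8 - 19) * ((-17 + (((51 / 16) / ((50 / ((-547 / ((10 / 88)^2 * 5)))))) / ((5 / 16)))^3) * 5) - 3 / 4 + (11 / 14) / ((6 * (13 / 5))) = 19712089308796985820162336 / 69427490234375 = 283923403283.81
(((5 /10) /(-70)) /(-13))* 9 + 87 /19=158511 /34580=4.58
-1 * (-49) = 49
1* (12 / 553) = 12 / 553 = 0.02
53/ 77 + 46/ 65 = 6987/ 5005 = 1.40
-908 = -908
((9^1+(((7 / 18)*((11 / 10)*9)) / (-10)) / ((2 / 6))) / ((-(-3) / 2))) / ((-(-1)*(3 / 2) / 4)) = 1046 / 75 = 13.95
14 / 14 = 1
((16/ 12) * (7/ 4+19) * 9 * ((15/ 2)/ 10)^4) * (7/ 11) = 141183/ 2816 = 50.14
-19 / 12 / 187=-19 / 2244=-0.01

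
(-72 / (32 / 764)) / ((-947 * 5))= 0.36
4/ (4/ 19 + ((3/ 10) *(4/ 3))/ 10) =15.97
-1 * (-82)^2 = -6724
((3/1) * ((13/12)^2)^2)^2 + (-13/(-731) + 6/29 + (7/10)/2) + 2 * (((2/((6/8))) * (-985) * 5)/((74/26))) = -1725876958823351689/187367629455360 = -9211.18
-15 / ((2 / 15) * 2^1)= -225 / 4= -56.25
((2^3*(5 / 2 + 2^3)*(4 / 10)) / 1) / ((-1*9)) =-56 / 15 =-3.73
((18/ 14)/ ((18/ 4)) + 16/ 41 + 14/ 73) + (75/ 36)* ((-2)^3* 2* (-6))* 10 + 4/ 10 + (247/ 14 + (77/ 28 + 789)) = 1177723003/ 419020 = 2810.66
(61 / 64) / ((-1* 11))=-61 / 704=-0.09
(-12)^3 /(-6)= 288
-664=-664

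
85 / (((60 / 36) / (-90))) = -4590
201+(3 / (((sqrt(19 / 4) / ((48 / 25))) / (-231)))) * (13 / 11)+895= 1096 - 78624 * sqrt(19) / 475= 374.50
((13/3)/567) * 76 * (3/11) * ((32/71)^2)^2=1035993088/158492654397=0.01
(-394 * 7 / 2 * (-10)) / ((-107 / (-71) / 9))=82353.36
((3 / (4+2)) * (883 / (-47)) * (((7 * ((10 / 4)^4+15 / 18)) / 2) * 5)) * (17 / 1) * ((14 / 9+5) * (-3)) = 2192694.45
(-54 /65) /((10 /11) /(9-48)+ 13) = -1782 /27835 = -0.06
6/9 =2/3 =0.67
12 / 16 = 3 / 4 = 0.75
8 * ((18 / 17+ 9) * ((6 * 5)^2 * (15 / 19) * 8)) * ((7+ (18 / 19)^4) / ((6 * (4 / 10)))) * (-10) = -32958025200000 / 2215457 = -14876400.31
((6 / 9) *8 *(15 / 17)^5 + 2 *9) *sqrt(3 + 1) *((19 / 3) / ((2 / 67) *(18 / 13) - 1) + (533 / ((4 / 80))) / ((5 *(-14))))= -54994273947132 / 8299064165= -6626.56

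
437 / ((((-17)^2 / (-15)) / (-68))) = 26220 / 17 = 1542.35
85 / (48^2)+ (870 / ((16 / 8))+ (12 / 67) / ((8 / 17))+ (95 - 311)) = 33871039 / 154368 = 219.42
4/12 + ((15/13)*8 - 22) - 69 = -3176/39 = -81.44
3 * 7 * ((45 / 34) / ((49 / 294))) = 2835 / 17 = 166.76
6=6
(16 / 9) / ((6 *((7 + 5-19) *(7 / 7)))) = -8 / 189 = -0.04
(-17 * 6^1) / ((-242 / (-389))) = -19839 / 121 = -163.96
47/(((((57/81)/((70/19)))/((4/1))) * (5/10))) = 1968.53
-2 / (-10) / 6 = 1 / 30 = 0.03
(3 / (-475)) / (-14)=3 / 6650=0.00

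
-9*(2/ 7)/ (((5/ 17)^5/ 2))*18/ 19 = -920067336/ 415625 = -2213.70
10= 10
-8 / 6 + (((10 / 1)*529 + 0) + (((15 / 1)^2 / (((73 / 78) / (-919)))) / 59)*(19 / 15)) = 7046752 / 12921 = 545.37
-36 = -36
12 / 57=4 / 19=0.21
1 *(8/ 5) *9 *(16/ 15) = 15.36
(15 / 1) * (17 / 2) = 255 / 2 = 127.50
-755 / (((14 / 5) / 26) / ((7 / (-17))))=49075 / 17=2886.76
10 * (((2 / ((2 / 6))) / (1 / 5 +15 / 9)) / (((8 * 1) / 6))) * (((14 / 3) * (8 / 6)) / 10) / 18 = 5 / 6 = 0.83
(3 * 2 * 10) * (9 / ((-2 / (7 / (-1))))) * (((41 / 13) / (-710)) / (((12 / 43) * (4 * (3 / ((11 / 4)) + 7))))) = -1221759 / 1314352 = -0.93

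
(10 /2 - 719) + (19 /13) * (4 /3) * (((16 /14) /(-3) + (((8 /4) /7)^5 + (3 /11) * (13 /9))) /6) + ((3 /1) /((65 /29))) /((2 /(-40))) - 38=-16845148118 /21630609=-778.76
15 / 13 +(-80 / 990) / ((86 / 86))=1381 / 1287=1.07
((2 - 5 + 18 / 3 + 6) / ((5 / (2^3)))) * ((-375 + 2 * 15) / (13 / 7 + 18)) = -34776 / 139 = -250.19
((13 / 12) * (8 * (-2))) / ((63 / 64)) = -3328 / 189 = -17.61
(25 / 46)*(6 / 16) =75 / 368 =0.20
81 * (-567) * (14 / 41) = -642978 / 41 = -15682.39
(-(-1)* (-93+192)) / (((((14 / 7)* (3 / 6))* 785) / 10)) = 198 / 157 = 1.26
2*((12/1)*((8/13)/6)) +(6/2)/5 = 199/65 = 3.06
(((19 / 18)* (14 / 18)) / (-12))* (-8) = 133 / 243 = 0.55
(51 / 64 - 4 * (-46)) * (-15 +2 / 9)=-1572991 / 576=-2730.89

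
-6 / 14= -3 / 7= -0.43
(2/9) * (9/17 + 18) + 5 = 155/17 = 9.12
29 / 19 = 1.53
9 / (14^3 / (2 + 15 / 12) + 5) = 117 / 11041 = 0.01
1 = 1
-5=-5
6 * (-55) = -330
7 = 7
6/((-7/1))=-6/7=-0.86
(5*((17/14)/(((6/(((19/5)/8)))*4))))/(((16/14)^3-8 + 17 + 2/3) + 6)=15827/2260096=0.01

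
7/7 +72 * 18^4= 7558273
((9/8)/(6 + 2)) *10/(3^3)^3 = 0.00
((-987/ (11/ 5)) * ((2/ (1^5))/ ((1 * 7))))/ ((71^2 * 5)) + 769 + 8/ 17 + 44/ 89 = 64597603941/ 83897363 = 769.96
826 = 826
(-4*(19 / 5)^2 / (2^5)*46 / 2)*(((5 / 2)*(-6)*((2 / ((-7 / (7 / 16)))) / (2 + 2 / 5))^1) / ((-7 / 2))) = 9.27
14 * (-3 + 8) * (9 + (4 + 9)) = 1540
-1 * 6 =-6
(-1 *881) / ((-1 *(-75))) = -881 / 75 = -11.75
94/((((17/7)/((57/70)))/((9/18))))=2679/170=15.76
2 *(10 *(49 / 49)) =20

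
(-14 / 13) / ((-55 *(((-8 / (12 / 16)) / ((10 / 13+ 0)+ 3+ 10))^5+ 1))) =625171921450398 / 23020577241004915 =0.03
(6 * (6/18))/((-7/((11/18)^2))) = -121/1134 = -0.11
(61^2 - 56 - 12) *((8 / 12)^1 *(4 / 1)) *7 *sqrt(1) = 204568 / 3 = 68189.33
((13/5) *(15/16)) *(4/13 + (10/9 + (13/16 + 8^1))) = 19153/768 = 24.94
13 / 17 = 0.76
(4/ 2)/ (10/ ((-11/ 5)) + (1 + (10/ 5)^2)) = 22/ 5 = 4.40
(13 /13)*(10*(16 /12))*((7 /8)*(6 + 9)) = 175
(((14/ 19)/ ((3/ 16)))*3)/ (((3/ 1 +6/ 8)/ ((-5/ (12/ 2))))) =-448/ 171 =-2.62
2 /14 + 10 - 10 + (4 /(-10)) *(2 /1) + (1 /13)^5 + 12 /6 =17450806 /12995255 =1.34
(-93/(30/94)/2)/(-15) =1457/150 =9.71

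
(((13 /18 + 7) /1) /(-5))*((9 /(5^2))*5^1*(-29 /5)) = 4031 /250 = 16.12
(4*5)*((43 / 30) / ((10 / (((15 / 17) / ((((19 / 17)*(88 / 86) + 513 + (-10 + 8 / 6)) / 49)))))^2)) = 5154200289 / 2457593274242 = 0.00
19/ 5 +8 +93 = 524/ 5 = 104.80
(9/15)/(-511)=-3/2555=-0.00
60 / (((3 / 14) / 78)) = 21840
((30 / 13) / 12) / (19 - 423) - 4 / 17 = -42101 / 178568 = -0.24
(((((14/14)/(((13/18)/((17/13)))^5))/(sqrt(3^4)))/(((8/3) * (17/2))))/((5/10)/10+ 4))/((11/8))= 25978371840/1516443410339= 0.02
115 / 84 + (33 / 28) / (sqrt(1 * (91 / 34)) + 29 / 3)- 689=-687.53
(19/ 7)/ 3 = 19/ 21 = 0.90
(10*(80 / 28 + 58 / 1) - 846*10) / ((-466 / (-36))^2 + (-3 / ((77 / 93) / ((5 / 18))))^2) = -7541281440 / 161912753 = -46.58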